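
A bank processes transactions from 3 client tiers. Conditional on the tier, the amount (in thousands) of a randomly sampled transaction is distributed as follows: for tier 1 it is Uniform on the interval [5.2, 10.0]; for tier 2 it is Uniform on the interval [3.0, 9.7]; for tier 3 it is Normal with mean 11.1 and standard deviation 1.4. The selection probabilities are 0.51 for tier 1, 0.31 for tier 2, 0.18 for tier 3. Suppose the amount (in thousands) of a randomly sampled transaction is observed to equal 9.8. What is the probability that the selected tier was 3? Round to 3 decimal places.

Likelihoods f(9.8 | ·): 1: 0.208333; 2: 0; 3: 0.18516.
Posterior ∝ prior × likelihood. Numerator for 3: 0.18·0.18516 = 0.0333289.
Normalizing constant: 0.51·0.208333 + 0.31·0 + 0.18·0.18516 = 0.139579.
P(3 | observation) = 0.0333289 / 0.139579 = 0.238782.

0.239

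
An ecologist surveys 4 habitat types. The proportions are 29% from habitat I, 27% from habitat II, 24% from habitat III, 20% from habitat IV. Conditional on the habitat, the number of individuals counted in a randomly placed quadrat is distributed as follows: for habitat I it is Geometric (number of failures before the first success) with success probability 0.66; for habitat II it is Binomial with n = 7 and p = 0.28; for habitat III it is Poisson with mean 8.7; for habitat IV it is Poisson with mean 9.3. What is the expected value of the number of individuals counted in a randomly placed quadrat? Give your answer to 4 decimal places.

4.6266

Component means — I: 0.515152; II: 1.96; III: 8.7; IV: 9.3.
E[X] = 0.29·0.515152 + 0.27·1.96 + 0.24·8.7 + 0.2·9.3 = 4.62659.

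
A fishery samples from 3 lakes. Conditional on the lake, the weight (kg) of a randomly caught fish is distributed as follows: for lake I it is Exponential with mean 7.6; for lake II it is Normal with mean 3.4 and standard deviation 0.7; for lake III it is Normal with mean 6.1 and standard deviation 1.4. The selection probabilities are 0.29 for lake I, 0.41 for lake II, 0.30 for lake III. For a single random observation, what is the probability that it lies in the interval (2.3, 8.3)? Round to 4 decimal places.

Conditional on each lake, P(2.3 < X < 8.3): I: 0.403362; II: 0.941958; III: 0.938637.
By total probability, P(2.3 < X < 8.3) = 0.29·0.403362 + 0.41·0.941958 + 0.3·0.938637 = 0.784769.

0.7848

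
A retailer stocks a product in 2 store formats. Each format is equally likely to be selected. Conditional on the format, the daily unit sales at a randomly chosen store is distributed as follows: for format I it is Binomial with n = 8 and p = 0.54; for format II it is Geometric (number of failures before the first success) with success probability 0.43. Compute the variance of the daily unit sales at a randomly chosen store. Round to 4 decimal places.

4.7766

Per component, I: μ=4.32, E[X²]=20.6496; II: μ=1.32558, E[X²]=4.83991.
E[X] = 0.5·4.32 + 0.5·1.32558 = 2.82279.
E[X²] = 0.5·20.6496 + 0.5·4.83991 = 12.7448.
Var(X) = E[X²] − (E[X])² = 12.7448 − 7.96815 = 4.77661.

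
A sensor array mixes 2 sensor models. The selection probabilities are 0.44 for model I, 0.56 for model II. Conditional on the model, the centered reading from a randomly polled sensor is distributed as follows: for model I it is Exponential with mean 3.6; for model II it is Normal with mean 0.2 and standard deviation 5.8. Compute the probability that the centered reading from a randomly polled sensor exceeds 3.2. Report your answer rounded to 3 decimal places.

0.350

Conditional on each model, P(X > 3.2): I: 0.411112; II: 0.302494.
By total probability, P(X > 3.2) = 0.44·0.411112 + 0.56·0.302494 = 0.350286.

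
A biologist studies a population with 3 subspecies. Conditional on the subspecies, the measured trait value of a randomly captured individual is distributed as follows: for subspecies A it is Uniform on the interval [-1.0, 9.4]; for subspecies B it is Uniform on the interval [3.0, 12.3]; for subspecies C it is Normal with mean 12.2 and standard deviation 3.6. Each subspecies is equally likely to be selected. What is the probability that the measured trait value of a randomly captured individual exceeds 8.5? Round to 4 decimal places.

0.4477

Conditional on each subspecies, P(X > 8.5): A: 0.0865385; B: 0.408602; C: 0.847973.
By total probability, P(X > 8.5) = 0.333333·0.0865385 + 0.333333·0.408602 + 0.333333·0.847973 = 0.447704.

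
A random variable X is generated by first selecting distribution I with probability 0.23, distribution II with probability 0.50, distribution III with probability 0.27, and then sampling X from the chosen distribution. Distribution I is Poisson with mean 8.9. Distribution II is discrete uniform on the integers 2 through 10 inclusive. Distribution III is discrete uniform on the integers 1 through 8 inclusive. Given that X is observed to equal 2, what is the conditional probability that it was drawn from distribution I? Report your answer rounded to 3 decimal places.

Likelihoods P(X=2 | ·): I: 0.00540168; II: 0.111111; III: 0.125.
Posterior ∝ prior × likelihood. Numerator for I: 0.23·0.00540168 = 0.00124239.
Normalizing constant: 0.23·0.00540168 + 0.5·0.111111 + 0.27·0.125 = 0.0905479.
P(I | observation) = 0.00124239 / 0.0905479 = 0.0137208.

0.014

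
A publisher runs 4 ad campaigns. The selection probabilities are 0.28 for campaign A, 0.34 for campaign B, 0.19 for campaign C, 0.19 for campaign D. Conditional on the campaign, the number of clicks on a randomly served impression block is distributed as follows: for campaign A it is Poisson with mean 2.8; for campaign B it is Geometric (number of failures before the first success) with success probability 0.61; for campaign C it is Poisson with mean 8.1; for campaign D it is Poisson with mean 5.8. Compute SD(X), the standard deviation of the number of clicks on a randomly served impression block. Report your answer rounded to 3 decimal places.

Per component, A: μ=2.8, E[X²]=10.64; B: μ=0.639344, E[X²]=1.45687; C: μ=8.1, E[X²]=73.71; D: μ=5.8, E[X²]=39.44.
E[X] = 0.28·2.8 + 0.34·0.639344 + 0.19·8.1 + 0.19·5.8 = 3.64238.
E[X²] = 0.28·10.64 + 0.34·1.45687 + 0.19·73.71 + 0.19·39.44 = 24.973.
Var(X) = E[X²] − (E[X])² = 24.973 − 13.2669 = 11.7061.
SD(X) = √11.7061 = 3.42142.

3.421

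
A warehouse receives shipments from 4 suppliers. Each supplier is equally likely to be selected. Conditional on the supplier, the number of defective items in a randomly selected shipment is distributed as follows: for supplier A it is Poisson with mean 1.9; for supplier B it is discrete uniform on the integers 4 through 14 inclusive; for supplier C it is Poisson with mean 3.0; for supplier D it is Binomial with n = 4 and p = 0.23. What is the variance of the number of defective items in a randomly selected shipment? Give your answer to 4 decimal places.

Per component, A: μ=1.9, E[X²]=5.51; B: μ=9, E[X²]=91; C: μ=3, E[X²]=12; D: μ=0.92, E[X²]=1.5548.
E[X] = 0.25·1.9 + 0.25·9 + 0.25·3 + 0.25·0.92 = 3.705.
E[X²] = 0.25·5.51 + 0.25·91 + 0.25·12 + 0.25·1.5548 = 27.5162.
Var(X) = E[X²] − (E[X])² = 27.5162 − 13.727 = 13.7892.

13.7892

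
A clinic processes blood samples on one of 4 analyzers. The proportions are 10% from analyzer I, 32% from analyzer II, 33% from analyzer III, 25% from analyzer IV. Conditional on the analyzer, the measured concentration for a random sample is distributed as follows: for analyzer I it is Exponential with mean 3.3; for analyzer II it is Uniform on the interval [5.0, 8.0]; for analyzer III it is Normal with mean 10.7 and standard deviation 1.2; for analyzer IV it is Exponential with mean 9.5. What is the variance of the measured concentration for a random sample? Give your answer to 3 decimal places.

30.164

Per component, I: μ=3.3, E[X²]=21.78; II: μ=6.5, E[X²]=43; III: μ=10.7, E[X²]=115.93; IV: μ=9.5, E[X²]=180.5.
E[X] = 0.1·3.3 + 0.32·6.5 + 0.33·10.7 + 0.25·9.5 = 8.316.
E[X²] = 0.1·21.78 + 0.32·43 + 0.33·115.93 + 0.25·180.5 = 99.3199.
Var(X) = E[X²] − (E[X])² = 99.3199 − 69.1559 = 30.164.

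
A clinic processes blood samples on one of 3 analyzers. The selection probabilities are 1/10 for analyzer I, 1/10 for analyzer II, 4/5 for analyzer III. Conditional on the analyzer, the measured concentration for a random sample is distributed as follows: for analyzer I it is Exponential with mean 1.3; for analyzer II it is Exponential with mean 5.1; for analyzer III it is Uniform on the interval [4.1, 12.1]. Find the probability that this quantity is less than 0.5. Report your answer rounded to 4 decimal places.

0.0413

Conditional on each analyzer, P(X < 0.5): I: 0.319288; II: 0.0933867; III: 0.
By total probability, P(X < 0.5) = 0.1·0.319288 + 0.1·0.0933867 + 0.8·0 = 0.0412674.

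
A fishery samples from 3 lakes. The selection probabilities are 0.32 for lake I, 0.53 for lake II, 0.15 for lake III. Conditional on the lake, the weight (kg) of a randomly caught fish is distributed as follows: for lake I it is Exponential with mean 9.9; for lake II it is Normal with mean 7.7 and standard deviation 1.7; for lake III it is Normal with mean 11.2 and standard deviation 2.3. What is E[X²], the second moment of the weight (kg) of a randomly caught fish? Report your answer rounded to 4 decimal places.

For each component E[X²] = Var + (mean)², giving I: 196.02; II: 62.18; III: 130.73.
Overall E[X²] = 0.32·196.02 + 0.53·62.18 + 0.15·130.73 = 115.291.

115.2913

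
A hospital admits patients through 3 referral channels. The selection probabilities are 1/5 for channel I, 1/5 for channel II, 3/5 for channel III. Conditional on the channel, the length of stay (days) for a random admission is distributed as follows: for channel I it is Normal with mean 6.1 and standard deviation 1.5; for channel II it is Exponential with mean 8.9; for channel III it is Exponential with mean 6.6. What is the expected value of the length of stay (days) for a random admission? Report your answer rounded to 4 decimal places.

6.9600

Component means — I: 6.1; II: 8.9; III: 6.6.
E[X] = 0.2·6.1 + 0.2·8.9 + 0.6·6.6 = 6.96.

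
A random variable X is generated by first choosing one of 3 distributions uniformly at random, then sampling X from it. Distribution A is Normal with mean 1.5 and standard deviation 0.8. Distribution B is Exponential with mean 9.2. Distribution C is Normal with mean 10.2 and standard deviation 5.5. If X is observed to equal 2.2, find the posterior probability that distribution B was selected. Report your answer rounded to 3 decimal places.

0.190

Likelihoods f(2.2 | ·): A: 0.340069; B: 0.0855774; C: 0.0251842.
Posterior ∝ prior × likelihood. Numerator for B: 0.333333·0.0855774 = 0.0285258.
Normalizing constant: 0.333333·0.340069 + 0.333333·0.0855774 + 0.333333·0.0251842 = 0.150277.
P(B | observation) = 0.0285258 / 0.150277 = 0.189822.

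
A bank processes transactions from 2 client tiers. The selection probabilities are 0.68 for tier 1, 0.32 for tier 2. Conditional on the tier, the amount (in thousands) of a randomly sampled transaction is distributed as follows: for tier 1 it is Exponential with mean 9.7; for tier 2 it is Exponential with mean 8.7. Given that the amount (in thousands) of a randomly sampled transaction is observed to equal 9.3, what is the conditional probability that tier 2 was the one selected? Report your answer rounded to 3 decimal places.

0.320

Likelihoods f(9.3 | ·): 1: 0.0395224; 2: 0.0394671.
Posterior ∝ prior × likelihood. Numerator for 2: 0.32·0.0394671 = 0.0126295.
Normalizing constant: 0.68·0.0395224 + 0.32·0.0394671 = 0.0395047.
P(2 | observation) = 0.0126295 / 0.0395047 = 0.319695.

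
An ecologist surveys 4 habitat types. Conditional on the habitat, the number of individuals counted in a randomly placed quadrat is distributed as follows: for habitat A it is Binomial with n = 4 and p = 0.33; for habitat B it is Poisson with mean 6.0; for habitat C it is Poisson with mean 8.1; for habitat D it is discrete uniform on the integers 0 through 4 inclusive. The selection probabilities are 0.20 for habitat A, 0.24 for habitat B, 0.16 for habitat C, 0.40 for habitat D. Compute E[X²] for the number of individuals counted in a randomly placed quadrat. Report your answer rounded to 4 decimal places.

For each component E[X²] = Var + (mean)², giving A: 2.6268; B: 42; C: 73.71; D: 6.
Overall E[X²] = 0.2·2.6268 + 0.24·42 + 0.16·73.71 + 0.4·6 = 24.799.

24.7990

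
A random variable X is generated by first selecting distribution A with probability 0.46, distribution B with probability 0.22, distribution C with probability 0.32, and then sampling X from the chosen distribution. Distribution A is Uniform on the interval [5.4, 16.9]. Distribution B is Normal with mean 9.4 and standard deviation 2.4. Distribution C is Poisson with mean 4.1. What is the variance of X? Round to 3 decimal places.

17.252

Per component, A: μ=11.15, E[X²]=135.343; B: μ=9.4, E[X²]=94.12; C: μ=4.1, E[X²]=20.91.
E[X] = 0.46·11.15 + 0.22·9.4 + 0.32·4.1 = 8.509.
E[X²] = 0.46·135.343 + 0.22·94.12 + 0.32·20.91 = 89.6555.
Var(X) = E[X²] − (E[X])² = 89.6555 − 72.4031 = 17.2525.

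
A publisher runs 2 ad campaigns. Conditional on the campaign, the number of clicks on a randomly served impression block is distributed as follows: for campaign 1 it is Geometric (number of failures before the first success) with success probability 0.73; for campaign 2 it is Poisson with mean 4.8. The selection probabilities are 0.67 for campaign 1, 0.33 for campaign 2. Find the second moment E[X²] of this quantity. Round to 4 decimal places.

For each component E[X²] = Var + (mean)², giving 1: 0.64346; 2: 27.84.
Overall E[X²] = 0.67·0.64346 + 0.33·27.84 = 9.61832.

9.6183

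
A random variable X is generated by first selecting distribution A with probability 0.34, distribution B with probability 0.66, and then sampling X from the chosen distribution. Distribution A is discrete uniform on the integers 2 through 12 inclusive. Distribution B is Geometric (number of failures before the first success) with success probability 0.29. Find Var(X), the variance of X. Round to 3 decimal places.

Per component, A: μ=7, E[X²]=59; B: μ=2.44828, E[X²]=14.4364.
E[X] = 0.34·7 + 0.66·2.44828 = 3.99586.
E[X²] = 0.34·59 + 0.66·14.4364 = 29.588.
Var(X) = E[X²] − (E[X])² = 29.588 − 15.9669 = 13.6211.

13.621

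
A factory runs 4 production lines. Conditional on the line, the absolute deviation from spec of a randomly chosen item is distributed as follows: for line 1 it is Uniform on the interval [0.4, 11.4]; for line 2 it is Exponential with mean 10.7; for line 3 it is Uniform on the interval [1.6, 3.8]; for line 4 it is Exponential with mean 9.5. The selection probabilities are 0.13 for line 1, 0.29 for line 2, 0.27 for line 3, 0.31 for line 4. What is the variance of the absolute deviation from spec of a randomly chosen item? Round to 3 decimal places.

Per component, 1: μ=5.9, E[X²]=44.8933; 2: μ=10.7, E[X²]=228.98; 3: μ=2.7, E[X²]=7.69333; 4: μ=9.5, E[X²]=180.5.
E[X] = 0.13·5.9 + 0.29·10.7 + 0.27·2.7 + 0.31·9.5 = 7.544.
E[X²] = 0.13·44.8933 + 0.29·228.98 + 0.27·7.69333 + 0.31·180.5 = 130.273.
Var(X) = E[X²] − (E[X])² = 130.273 − 56.9119 = 73.3606.

73.361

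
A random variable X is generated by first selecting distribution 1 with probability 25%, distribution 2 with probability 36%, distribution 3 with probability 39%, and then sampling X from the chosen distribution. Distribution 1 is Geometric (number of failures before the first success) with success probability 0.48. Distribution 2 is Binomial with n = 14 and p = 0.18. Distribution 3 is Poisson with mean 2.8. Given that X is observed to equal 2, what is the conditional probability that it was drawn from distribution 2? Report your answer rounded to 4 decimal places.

0.4389

Likelihoods P(X=2 | ·): 1: 0.129792; 2: 0.272491; 3: 0.238375.
Posterior ∝ prior × likelihood. Numerator for 2: 0.36·0.272491 = 0.0980969.
Normalizing constant: 0.25·0.129792 + 0.36·0.272491 + 0.39·0.238375 = 0.223511.
P(2 | observation) = 0.0980969 / 0.223511 = 0.43889.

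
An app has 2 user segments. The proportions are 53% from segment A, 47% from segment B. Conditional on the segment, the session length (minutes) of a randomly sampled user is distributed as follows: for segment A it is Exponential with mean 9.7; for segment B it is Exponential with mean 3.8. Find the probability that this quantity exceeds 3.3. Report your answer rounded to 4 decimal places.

Conditional on each segment, P(X > 3.3): A: 0.711624; B: 0.419614.
By total probability, P(X > 3.3) = 0.53·0.711624 + 0.47·0.419614 = 0.574379.

0.5744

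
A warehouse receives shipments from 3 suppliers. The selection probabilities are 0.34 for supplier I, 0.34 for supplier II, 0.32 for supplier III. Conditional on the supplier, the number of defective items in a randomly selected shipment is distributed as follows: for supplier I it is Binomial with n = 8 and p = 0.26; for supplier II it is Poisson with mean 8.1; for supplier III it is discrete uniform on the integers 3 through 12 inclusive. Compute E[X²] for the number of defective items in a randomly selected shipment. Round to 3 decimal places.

For each component E[X²] = Var + (mean)², giving I: 5.8656; II: 73.71; III: 64.5.
Overall E[X²] = 0.34·5.8656 + 0.34·73.71 + 0.32·64.5 = 47.6957.

47.696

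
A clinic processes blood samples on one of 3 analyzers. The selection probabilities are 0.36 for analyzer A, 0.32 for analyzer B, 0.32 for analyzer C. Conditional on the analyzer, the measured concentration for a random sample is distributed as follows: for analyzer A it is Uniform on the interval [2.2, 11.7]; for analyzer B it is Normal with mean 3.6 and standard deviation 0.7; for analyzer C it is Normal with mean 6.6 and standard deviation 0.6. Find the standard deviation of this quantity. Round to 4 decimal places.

Per component, A: μ=6.95, E[X²]=55.8233; B: μ=3.6, E[X²]=13.45; C: μ=6.6, E[X²]=43.92.
E[X] = 0.36·6.95 + 0.32·3.6 + 0.32·6.6 = 5.766.
E[X²] = 0.36·55.8233 + 0.32·13.45 + 0.32·43.92 = 38.4548.
Var(X) = E[X²] − (E[X])² = 38.4548 − 33.2468 = 5.20804.
SD(X) = √5.20804 = 2.28211.

2.2821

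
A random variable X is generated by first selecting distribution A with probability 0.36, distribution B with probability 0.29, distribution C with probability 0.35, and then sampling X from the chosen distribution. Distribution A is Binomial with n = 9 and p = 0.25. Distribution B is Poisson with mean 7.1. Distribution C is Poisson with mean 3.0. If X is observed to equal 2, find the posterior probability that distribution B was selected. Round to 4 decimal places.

Likelihoods P(X=2 | ·): A: 0.300339; B: 0.0207968; C: 0.224042.
Posterior ∝ prior × likelihood. Numerator for B: 0.29·0.0207968 = 0.00603106.
Normalizing constant: 0.36·0.300339 + 0.29·0.0207968 + 0.35·0.224042 = 0.192568.
P(B | observation) = 0.00603106 / 0.192568 = 0.0313192.

0.0313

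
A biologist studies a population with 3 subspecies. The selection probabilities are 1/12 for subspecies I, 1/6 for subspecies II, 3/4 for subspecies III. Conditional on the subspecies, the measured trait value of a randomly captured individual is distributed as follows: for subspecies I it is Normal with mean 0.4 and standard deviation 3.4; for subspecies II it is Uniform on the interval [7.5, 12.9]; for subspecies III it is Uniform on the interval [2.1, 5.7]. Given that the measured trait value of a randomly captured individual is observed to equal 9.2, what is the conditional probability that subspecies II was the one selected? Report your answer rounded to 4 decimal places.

Likelihoods f(9.2 | ·): I: 0.00411879; II: 0.185185; III: 0.
Posterior ∝ prior × likelihood. Numerator for II: 0.166667·0.185185 = 0.0308642.
Normalizing constant: 0.0833333·0.00411879 + 0.166667·0.185185 + 0.75·0 = 0.0312074.
P(II | observation) = 0.0308642 / 0.0312074 = 0.989002.

0.9890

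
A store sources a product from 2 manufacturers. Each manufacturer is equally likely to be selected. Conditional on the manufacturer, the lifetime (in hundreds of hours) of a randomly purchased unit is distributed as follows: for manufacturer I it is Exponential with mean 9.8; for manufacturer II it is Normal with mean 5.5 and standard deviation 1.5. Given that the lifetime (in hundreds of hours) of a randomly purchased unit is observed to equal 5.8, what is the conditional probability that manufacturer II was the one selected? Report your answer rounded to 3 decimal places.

Likelihoods f(5.8 | ·): I: 0.0564602; II: 0.260695.
Posterior ∝ prior × likelihood. Numerator for II: 0.5·0.260695 = 0.130348.
Normalizing constant: 0.5·0.0564602 + 0.5·0.260695 = 0.158578.
P(II | observation) = 0.130348 / 0.158578 = 0.821979.

0.822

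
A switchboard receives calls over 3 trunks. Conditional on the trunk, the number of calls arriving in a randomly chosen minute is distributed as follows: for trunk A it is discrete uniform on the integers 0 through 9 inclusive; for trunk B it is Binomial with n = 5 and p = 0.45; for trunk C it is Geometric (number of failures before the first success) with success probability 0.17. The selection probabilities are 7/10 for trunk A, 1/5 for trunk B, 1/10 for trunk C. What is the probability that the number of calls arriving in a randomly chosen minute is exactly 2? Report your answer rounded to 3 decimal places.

Conditional on each trunk, P(X = 2): A: 0.1; B: 0.336909; C: 0.117113.
By total probability, P(X = 2) = 0.7·0.1 + 0.2·0.336909 + 0.1·0.117113 = 0.149093.

0.149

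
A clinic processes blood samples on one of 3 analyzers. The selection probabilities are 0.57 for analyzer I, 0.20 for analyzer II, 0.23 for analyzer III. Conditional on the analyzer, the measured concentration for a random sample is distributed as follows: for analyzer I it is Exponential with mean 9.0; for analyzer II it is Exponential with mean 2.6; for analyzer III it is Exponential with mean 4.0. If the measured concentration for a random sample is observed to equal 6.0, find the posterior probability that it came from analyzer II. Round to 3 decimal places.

Likelihoods f(6.0 | ·): I: 0.0570463; II: 0.0382656; III: 0.0557825.
Posterior ∝ prior × likelihood. Numerator for II: 0.2·0.0382656 = 0.00765312.
Normalizing constant: 0.57·0.0570463 + 0.2·0.0382656 + 0.23·0.0557825 = 0.0529995.
P(II | observation) = 0.00765312 / 0.0529995 = 0.1444.

0.144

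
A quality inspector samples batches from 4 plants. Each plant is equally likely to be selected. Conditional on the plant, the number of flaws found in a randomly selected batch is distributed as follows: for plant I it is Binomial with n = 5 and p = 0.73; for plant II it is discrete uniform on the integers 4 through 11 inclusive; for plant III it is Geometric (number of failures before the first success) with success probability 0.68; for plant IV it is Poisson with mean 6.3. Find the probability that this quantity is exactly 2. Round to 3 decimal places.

0.053

Conditional on each plant, P(X = 2): I: 0.104891; II: 0; III: 0.069632; IV: 0.0364415.
By total probability, P(X = 2) = 0.25·0.104891 + 0.25·0 + 0.25·0.069632 + 0.25·0.0364415 = 0.052741.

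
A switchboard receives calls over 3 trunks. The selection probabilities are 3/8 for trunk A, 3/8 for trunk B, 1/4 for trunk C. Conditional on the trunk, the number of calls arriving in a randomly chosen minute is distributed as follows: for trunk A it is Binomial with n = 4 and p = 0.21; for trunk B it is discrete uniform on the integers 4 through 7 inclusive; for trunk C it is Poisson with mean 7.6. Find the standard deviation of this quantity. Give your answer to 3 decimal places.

Per component, A: μ=0.84, E[X²]=1.3692; B: μ=5.5, E[X²]=31.5; C: μ=7.6, E[X²]=65.36.
E[X] = 0.375·0.84 + 0.375·5.5 + 0.25·7.6 = 4.2775.
E[X²] = 0.375·1.3692 + 0.375·31.5 + 0.25·65.36 = 28.6659.
Var(X) = E[X²] − (E[X])² = 28.6659 − 18.297 = 10.3689.
SD(X) = √10.3689 = 3.22008.

3.220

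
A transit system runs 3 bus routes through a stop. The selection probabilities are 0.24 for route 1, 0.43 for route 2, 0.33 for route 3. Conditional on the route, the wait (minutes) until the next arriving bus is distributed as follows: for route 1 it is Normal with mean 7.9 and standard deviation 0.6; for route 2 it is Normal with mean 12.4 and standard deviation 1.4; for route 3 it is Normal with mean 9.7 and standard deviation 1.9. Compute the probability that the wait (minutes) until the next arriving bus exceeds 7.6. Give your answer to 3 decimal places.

Conditional on each route, P(X > 7.6): 1: 0.691462; 2: 0.999697; 3: 0.865477.
By total probability, P(X > 7.6) = 0.24·0.691462 + 0.43·0.999697 + 0.33·0.865477 = 0.881428.

0.881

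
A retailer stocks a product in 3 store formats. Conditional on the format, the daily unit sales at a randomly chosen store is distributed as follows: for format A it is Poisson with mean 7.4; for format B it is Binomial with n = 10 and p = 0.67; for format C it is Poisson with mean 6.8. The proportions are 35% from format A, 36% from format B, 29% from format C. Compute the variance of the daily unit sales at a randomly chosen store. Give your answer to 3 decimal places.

Per component, A: μ=7.4, E[X²]=62.16; B: μ=6.7, E[X²]=47.101; C: μ=6.8, E[X²]=53.04.
E[X] = 0.35·7.4 + 0.36·6.7 + 0.29·6.8 = 6.974.
E[X²] = 0.35·62.16 + 0.36·47.101 + 0.29·53.04 = 54.094.
Var(X) = E[X²] − (E[X])² = 54.094 − 48.6367 = 5.45728.

5.457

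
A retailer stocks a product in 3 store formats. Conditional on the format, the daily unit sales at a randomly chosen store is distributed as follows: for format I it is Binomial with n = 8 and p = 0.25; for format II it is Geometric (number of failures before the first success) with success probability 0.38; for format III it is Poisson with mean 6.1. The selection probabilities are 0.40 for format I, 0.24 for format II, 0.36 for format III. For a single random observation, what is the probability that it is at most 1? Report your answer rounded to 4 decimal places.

Conditional on each format, P(X ≤ 1): I: 0.367081; II: 0.6156; III: 0.0159244.
By total probability, P(X ≤ 1) = 0.4·0.367081 + 0.24·0.6156 + 0.36·0.0159244 = 0.300309.

0.3003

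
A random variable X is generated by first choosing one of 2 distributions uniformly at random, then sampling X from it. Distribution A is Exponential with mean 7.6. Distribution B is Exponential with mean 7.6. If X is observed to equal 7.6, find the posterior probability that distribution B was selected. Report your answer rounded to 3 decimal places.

0.500

Likelihoods f(7.6 | ·): A: 0.0484052; B: 0.0484052.
Posterior ∝ prior × likelihood. Numerator for B: 0.5·0.0484052 = 0.0242026.
Normalizing constant: 0.5·0.0484052 + 0.5·0.0484052 = 0.0484052.
P(B | observation) = 0.0242026 / 0.0484052 = 0.5.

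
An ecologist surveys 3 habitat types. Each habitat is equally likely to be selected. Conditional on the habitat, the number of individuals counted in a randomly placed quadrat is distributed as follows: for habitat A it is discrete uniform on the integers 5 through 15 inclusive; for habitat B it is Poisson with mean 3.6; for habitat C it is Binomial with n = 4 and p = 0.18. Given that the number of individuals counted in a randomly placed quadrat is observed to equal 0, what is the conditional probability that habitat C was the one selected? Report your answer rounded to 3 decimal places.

Likelihoods P(X=0 | ·): A: 0; B: 0.0273237; C: 0.452122.
Posterior ∝ prior × likelihood. Numerator for C: 0.333333·0.452122 = 0.150707.
Normalizing constant: 0.333333·0 + 0.333333·0.0273237 + 0.333333·0.452122 = 0.159815.
P(C | observation) = 0.150707 / 0.159815 = 0.94301.

0.943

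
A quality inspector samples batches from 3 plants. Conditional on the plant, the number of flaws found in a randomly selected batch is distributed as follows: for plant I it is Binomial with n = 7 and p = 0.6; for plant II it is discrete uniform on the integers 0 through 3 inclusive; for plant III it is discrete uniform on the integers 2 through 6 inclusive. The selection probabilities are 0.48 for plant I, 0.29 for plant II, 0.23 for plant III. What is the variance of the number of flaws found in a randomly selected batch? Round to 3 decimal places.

3.065

Per component, I: μ=4.2, E[X²]=19.32; II: μ=1.5, E[X²]=3.5; III: μ=4, E[X²]=18.
E[X] = 0.48·4.2 + 0.29·1.5 + 0.23·4 = 3.371.
E[X²] = 0.48·19.32 + 0.29·3.5 + 0.23·18 = 14.4286.
Var(X) = E[X²] − (E[X])² = 14.4286 − 11.3636 = 3.06496.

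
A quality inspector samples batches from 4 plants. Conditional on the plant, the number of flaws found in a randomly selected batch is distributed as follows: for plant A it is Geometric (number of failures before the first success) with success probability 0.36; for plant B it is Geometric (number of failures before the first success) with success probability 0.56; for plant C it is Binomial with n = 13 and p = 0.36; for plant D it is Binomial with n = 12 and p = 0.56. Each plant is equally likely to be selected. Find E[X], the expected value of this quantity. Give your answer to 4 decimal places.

3.4909

Component means — A: 1.77778; B: 0.785714; C: 4.68; D: 6.72.
E[X] = 0.25·1.77778 + 0.25·0.785714 + 0.25·4.68 + 0.25·6.72 = 3.49087.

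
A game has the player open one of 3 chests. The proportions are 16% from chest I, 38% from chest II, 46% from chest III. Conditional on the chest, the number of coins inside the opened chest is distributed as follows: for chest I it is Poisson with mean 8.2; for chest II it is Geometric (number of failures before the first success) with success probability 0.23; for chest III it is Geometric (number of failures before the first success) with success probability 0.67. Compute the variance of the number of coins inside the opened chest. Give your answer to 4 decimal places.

14.4101

Per component, I: μ=8.2, E[X²]=75.44; II: μ=3.34783, E[X²]=25.7637; III: μ=0.492537, E[X²]=0.977723.
E[X] = 0.16·8.2 + 0.38·3.34783 + 0.46·0.492537 = 2.81074.
E[X²] = 0.16·75.44 + 0.38·25.7637 + 0.46·0.977723 = 22.3104.
Var(X) = E[X²] − (E[X])² = 22.3104 − 7.90027 = 14.4101.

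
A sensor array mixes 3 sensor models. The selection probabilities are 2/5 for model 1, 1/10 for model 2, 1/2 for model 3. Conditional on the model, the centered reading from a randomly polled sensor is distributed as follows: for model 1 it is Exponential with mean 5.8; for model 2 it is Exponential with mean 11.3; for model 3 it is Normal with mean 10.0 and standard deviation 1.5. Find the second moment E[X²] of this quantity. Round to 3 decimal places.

For each component E[X²] = Var + (mean)², giving 1: 67.28; 2: 255.38; 3: 102.25.
Overall E[X²] = 0.4·67.28 + 0.1·255.38 + 0.5·102.25 = 103.575.

103.575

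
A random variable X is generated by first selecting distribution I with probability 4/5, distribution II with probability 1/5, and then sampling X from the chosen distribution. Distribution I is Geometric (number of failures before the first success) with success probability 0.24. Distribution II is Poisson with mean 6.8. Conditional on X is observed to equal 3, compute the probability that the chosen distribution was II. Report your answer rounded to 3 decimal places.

Likelihoods P(X=3 | ·): I: 0.105354; II: 0.0583678.
Posterior ∝ prior × likelihood. Numerator for II: 0.2·0.0583678 = 0.0116736.
Normalizing constant: 0.8·0.105354 + 0.2·0.0583678 = 0.0959569.
P(II | observation) = 0.0116736 / 0.0959569 = 0.121654.

0.122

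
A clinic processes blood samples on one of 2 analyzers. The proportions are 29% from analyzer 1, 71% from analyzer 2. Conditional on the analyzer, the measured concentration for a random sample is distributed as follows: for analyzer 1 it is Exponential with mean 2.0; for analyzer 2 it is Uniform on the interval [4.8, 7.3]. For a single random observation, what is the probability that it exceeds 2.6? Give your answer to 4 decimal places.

0.7890

Conditional on each analyzer, P(X > 2.6): 1: 0.272532; 2: 1.
By total probability, P(X > 2.6) = 0.29·0.272532 + 0.71·1 = 0.789034.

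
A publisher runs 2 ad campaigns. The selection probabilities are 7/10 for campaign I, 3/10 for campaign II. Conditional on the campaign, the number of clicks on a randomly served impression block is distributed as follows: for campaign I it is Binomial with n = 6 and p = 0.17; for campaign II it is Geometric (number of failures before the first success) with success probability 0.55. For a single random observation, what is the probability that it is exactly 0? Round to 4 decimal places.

Conditional on each campaign, P(X = 0): I: 0.32694; II: 0.55.
By total probability, P(X = 0) = 0.7·0.32694 + 0.3·0.55 = 0.393858.

0.3939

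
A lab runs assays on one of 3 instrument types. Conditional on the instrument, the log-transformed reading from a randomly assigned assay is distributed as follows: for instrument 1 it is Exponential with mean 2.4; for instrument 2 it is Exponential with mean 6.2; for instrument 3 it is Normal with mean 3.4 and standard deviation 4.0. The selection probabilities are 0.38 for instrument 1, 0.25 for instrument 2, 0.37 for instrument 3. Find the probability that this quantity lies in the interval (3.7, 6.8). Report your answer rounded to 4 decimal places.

0.2139

Conditional on each instrument, P(3.7 < X < 6.8): 1: 0.155208; 2: 0.216638; 3: 0.272445.
By total probability, P(3.7 < X < 6.8) = 0.38·0.155208 + 0.25·0.216638 + 0.37·0.272445 = 0.213943.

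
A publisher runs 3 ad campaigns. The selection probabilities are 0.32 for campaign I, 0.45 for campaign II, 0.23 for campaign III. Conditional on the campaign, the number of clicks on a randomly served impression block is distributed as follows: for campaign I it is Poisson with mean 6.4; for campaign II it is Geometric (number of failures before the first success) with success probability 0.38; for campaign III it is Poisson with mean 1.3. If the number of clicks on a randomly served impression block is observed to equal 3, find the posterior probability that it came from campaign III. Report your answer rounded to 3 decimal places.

Likelihoods P(X=3 | ·): I: 0.0725945; II: 0.0905646; III: 0.0997921.
Posterior ∝ prior × likelihood. Numerator for III: 0.23·0.0997921 = 0.0229522.
Normalizing constant: 0.32·0.0725945 + 0.45·0.0905646 + 0.23·0.0997921 = 0.0869365.
P(III | observation) = 0.0229522 / 0.0869365 = 0.264011.

0.264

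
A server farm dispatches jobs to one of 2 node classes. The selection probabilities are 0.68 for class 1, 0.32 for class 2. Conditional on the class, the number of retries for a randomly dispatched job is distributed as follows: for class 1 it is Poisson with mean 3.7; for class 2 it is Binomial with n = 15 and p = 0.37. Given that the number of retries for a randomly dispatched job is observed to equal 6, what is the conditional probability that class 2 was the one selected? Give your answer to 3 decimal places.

0.517

Likelihoods P(X=6 | ·): 1: 0.0881025; 2: 0.200761.
Posterior ∝ prior × likelihood. Numerator for 2: 0.32·0.200761 = 0.0642435.
Normalizing constant: 0.68·0.0881025 + 0.32·0.200761 = 0.124153.
P(2 | observation) = 0.0642435 / 0.124153 = 0.517454.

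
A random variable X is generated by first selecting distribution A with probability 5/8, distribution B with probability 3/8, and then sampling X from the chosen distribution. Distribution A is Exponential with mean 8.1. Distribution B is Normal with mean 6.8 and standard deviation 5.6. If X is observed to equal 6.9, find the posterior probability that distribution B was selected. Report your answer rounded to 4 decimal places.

Likelihoods f(6.9 | ·): A: 0.0526696; B: 0.0712283.
Posterior ∝ prior × likelihood. Numerator for B: 0.375·0.0712283 = 0.0267106.
Normalizing constant: 0.625·0.0526696 + 0.375·0.0712283 = 0.0596292.
P(B | observation) = 0.0267106 / 0.0596292 = 0.447946.

0.4479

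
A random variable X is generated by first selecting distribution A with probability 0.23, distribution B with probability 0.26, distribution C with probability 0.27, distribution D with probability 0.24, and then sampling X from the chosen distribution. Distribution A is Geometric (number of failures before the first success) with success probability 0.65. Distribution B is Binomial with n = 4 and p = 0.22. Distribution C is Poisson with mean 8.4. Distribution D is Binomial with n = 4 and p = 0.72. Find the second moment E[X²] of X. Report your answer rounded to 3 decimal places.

For each component E[X²] = Var + (mean)², giving A: 1.11834; B: 1.4608; C: 78.96; D: 9.1008.
Overall E[X²] = 0.23·1.11834 + 0.26·1.4608 + 0.27·78.96 + 0.24·9.1008 = 24.1404.

24.140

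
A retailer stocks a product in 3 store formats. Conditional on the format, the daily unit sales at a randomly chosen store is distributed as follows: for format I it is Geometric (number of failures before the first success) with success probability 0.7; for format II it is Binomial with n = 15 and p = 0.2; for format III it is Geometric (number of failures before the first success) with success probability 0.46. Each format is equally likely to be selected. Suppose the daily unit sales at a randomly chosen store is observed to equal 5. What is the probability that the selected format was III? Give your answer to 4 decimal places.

0.1676

Likelihoods P(X=5 | ·): I: 0.001701; II: 0.103182; III: 0.0211216.
Posterior ∝ prior × likelihood. Numerator for III: 0.333333·0.0211216 = 0.00704053.
Normalizing constant: 0.333333·0.001701 + 0.333333·0.103182 + 0.333333·0.0211216 = 0.0420016.
P(III | observation) = 0.00704053 / 0.0420016 = 0.167625.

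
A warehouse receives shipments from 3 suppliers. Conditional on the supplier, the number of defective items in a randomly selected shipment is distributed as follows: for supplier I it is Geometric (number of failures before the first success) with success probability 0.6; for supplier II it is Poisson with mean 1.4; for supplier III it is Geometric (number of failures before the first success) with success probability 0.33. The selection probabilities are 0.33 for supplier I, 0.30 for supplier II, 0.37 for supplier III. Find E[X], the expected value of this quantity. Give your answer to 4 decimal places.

1.3912

Component means — I: 0.666667; II: 1.4; III: 2.0303.
E[X] = 0.33·0.666667 + 0.3·1.4 + 0.37·2.0303 = 1.39121.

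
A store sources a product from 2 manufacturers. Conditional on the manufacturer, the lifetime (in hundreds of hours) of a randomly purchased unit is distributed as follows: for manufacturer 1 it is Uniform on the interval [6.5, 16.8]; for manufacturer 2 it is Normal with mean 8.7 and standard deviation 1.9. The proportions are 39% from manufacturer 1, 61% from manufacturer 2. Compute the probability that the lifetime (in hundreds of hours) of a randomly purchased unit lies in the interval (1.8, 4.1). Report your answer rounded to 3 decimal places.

Conditional on each manufacturer, P(1.8 < X < 4.1): 1: 0; 2: 0.00759697.
By total probability, P(1.8 < X < 4.1) = 0.39·0 + 0.61·0.00759697 = 0.00463415.

0.005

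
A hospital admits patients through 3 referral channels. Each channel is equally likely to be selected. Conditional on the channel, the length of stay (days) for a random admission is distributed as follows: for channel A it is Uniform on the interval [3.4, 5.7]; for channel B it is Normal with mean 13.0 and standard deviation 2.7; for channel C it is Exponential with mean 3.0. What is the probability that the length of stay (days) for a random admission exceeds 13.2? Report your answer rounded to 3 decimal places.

0.161

Conditional on each channel, P(X > 13.2): A: 0; B: 0.470476; C: 0.0122773.
By total probability, P(X > 13.2) = 0.333333·0 + 0.333333·0.470476 + 0.333333·0.0122773 = 0.160918.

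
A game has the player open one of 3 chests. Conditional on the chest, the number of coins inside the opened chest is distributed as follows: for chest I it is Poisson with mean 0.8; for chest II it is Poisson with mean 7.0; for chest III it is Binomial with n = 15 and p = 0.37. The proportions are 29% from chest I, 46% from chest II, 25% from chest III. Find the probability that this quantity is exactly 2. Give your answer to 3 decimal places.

0.061

Conditional on each chest, P(X = 2): I: 0.143785; II: 0.0223411; III: 0.0354014.
By total probability, P(X = 2) = 0.29·0.143785 + 0.46·0.0223411 + 0.25·0.0354014 = 0.060825.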